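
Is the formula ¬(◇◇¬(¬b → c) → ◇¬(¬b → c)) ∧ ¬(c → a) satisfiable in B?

1. ¬(◇◇¬(¬b → c) → ◇¬(¬b → c)) ∧ ¬(c → a), w0
2. ¬(◇◇¬(¬b → c) → ◇¬(¬b → c)), w0
3. ¬(c → a), w0
4. ◇◇¬(¬b → c), w0
5. ¬◇¬(¬b → c), w0
6. c, w0
7. ¬a, w0
8. ¬b → c, w0
9. ◇¬(¬b → c), w1
10. ¬b → c, w1
11. c, w1
12. ¬(¬b → c), w2
13. ¬b, w2
14. ¬c, w2
Accessibility: w0Rw0, w0Rw1, w1Rw0, w1Rw1, w1Rw2, w2Rw1, w2Rw2

Satisfiable (open branch found)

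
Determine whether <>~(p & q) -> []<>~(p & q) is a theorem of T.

Invalid (countermodel exists)

Tableau for the negation ~(<>~(p & q) -> []<>~(p & q)):
1. ~(<>~(p & q) -> []<>~(p & q)), u
2. <>~(p & q), u
3. ~[]<>~(p & q), u
4. ~(p & q), v
5. ~q, v
6. ~<>~(p & q), w
7. p & q, w
8. p, w
9. q, w
Accessibility: uRu, uRv, uRw, vRv, wRw
The negation has an open branch (countermodel exists).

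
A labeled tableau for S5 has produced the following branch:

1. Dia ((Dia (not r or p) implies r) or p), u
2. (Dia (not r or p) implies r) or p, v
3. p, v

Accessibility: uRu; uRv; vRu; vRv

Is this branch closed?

No, open

No world carries both an atom and its negation.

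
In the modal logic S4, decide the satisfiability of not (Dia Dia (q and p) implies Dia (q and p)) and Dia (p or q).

Unsatisfiable

1. not (Dia Dia (q and p) implies Dia (q and p)) and Dia (p or q), u
2. not (Dia Dia (q and p) implies Dia (q and p)), u
3. Dia (p or q), u
4. Dia Dia (q and p), u
5. not Dia (q and p), u
6. not (q and p), u
7. not p, u
8. p or q, v
9. not (q and p), v
10. q, v
11. not p, v
12. Dia (q and p), w
13. not (q and p), w
14. not p, w
15. q and p, x
16. q, x
17. p, x
18. not (q and p), x
19. not p, x
Accessibility: uRu, uRv, uRw, uRx, vRv, wRw, wRx, xRx
Branch closes: p and not p both at x.
Every branch closes; the branch above is one of them.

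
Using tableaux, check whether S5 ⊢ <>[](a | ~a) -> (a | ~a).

Yes, valid

Tableau for the negation ~(<>[](a | ~a) -> (a | ~a)):
1. ~(<>[](a | ~a) -> (a | ~a)), u
2. <>[](a | ~a), u
3. ~(a | ~a), u
4. ~a, u
5. a, u
Accessibility: uRu
Branch closes: a and ~a both at u.
All branches of the negation close; one closing branch shown above.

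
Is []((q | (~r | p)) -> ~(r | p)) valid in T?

Tableau for the negation ~[]((q | (~r | p)) -> ~(r | p)):
1. ~[]((q | (~r | p)) -> ~(r | p)), 0
2. ~((q | (~r | p)) -> ~(r | p)), 1   [~[]-rule on 1: fresh world 1, 0R1]
3. q | (~r | p), 1   [~->-rule on 2]
4. r | p, 1   [~->-rule on 2]
5. ~r | p, 1   [|-rule on 3 (branches; this branch)]
6. p, 1   [|-rule on 4 (branches; this branch)]
Accessibility: 0R0, 0R1, 1R1
The negation has an open branch (countermodel exists).

Invalid (countermodel exists)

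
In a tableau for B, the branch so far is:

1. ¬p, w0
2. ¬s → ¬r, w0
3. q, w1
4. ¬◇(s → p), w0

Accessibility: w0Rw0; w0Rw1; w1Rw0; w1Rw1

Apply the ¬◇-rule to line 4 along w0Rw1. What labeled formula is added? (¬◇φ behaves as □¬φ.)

¬(s → p), w1

¬◇φ behaves as □¬φ: propagate the negated body to each accessible world.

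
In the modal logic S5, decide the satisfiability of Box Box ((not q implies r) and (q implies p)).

1. Box Box ((not q implies r) and (q implies p)), 0
2. Box ((not q implies r) and (q implies p)), 0
3. (not q implies r) and (q implies p), 0
4. not q implies r, 0
5. q implies p, 0
6. r, 0
7. p, 0
Accessibility: 0R0

Satisfiable (open branch found)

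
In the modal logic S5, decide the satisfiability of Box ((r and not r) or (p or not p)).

1. Box ((r and not r) or (p or not p)), w0
2. (r and not r) or (p or not p), w0
3. p or not p, w0
4. not p, w0
Accessibility: w0Rw0

Yes, satisfiable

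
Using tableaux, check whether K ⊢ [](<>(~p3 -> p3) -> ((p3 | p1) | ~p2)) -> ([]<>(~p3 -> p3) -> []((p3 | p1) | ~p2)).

Valid in K

Tableau for the negation ~([](<>(~p3 -> p3) -> ((p3 | p1) | ~p2)) -> ([]<>(~p3 -> p3) -> []((p3 | p1) | ~p2))):
1. ~([](<>(~p3 -> p3) -> ((p3 | p1) | ~p2)) -> ([]<>(~p3 -> p3) -> []((p3 | p1) | ~p2))), u
2. [](<>(~p3 -> p3) -> ((p3 | p1) | ~p2)), u
3. ~([]<>(~p3 -> p3) -> []((p3 | p1) | ~p2)), u
4. []<>(~p3 -> p3), u
5. ~[]((p3 | p1) | ~p2), u
6. ~((p3 | p1) | ~p2), v
7. ~(p3 | p1), v
8. p2, v
9. ~p3, v
10. ~p1, v
11. <>(~p3 -> p3) -> ((p3 | p1) | ~p2), v
12. <>(~p3 -> p3), v
13. ~<>(~p3 -> p3), v
14. ~p3 -> p3, w
15. ~(~p3 -> p3), w
16. ~p3, w
17. p3, w
Accessibility: uRv, vRw
Branch closes: p3 and ~p3 both at w.
All branches of the negation close; one closing branch shown above.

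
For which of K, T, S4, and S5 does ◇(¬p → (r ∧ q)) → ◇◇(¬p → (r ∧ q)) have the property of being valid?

K-tableau for the negation ¬(◇(¬p → (r ∧ q)) → ◇◇(¬p → (r ∧ q))):
1. ¬(◇(¬p → (r ∧ q)) → ◇◇(¬p → (r ∧ q))), w0
2. ◇(¬p → (r ∧ q)), w0   [¬→-rule on 1]
3. ¬◇◇(¬p → (r ∧ q)), w0   [¬→-rule on 1]
4. ¬p → (r ∧ q), w1   [◇-rule on 2: fresh world w1, w0Rw1]
5. ¬◇(¬p → (r ∧ q)), w1   [¬◇-rule on 3 via w0Rw1]
6. r ∧ q, w1   [→-rule on 4 (branches; this branch)]
7. r, w1   [∧-rule on 6]
8. q, w1   [∧-rule on 6]
Accessibility: w0Rw1
Complete open branch: countermodel on a K-frame, so not valid in K.
T-tableau for the negation ¬(◇(¬p → (r ∧ q)) → ◇◇(¬p → (r ∧ q))):
1. ¬(◇(¬p → (r ∧ q)) → ◇◇(¬p → (r ∧ q))), w0
2. ◇(¬p → (r ∧ q)), w0   [¬→-rule on 1]
3. ¬◇◇(¬p → (r ∧ q)), w0   [¬→-rule on 1]
4. ¬◇(¬p → (r ∧ q)), w0   [¬◇-rule on 3 via w0Rw0]
5. ¬(¬p → (r ∧ q)), w0   [¬◇-rule on 4 via w0Rw0]
6. ¬p, w0   [¬→-rule on 5]
7. ¬(r ∧ q), w0   [¬→-rule on 5]
8. ¬q, w0   [¬∧-rule on 7 (branches; this branch)]
9. ¬p → (r ∧ q), w1   [◇-rule on 2: fresh world w1, w0Rw1]
10. ¬◇(¬p → (r ∧ q)), w1   [¬◇-rule on 3 via w0Rw1]
11. ¬(¬p → (r ∧ q)), w1   [¬◇-rule on 4 via w0Rw1]
12. ¬p, w1   [¬→-rule on 11]
13. ¬(r ∧ q), w1   [¬→-rule on 11]
14. r ∧ q, w1   [→-rule on 9 (branches; this branch)]
15. r, w1   [∧-rule on 14]
16. q, w1   [∧-rule on 14]
17. ¬q, w1   [¬∧-rule on 13 (branches; this branch)]
Accessibility: w0Rw0, w0Rw1, w1Rw1
Branch closes: q and ¬q both at w1.
Every branch closes (one shown): valid in T, hence also in S4, S5 (every theorem of T is a theorem of S4 and S5).

T, S4, S5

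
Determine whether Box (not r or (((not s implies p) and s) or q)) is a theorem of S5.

Invalid (countermodel exists)

Tableau for the negation not Box (not r or (((not s implies p) and s) or q)):
1. not Box (not r or (((not s implies p) and s) or q)), 0
2. not (not r or (((not s implies p) and s) or q)), 1
3. r, 1
4. not (((not s implies p) and s) or q), 1
5. not ((not s implies p) and s), 1
6. not q, 1
7. not s, 1
Accessibility: 0R0, 0R1, 1R0, 1R1
The negation has an open branch (countermodel exists).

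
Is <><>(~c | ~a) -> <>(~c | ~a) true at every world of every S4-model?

Valid in S4

Tableau for the negation ~(<><>(~c | ~a) -> <>(~c | ~a)):
1. ~(<><>(~c | ~a) -> <>(~c | ~a)), w0
2. <><>(~c | ~a), w0   [~->-rule on 1]
3. ~<>(~c | ~a), w0   [~->-rule on 1]
4. ~(~c | ~a), w0   [~<>-rule on 3 via w0Rw0]
5. c, w0   [~|-rule on 4]
6. a, w0   [~|-rule on 4]
7. <>(~c | ~a), w1   [<>-rule on 2: fresh world w1, w0Rw1]
8. ~(~c | ~a), w1   [~<>-rule on 3 via w0Rw1]
9. c, w1   [~|-rule on 8]
10. a, w1   [~|-rule on 8]
11. ~c | ~a, w2   [<>-rule on 7: fresh world w2, w1Rw2]
12. ~(~c | ~a), w2   [~<>-rule on 3 via w0Rw2]
13. c, w2   [~|-rule on 12]
14. a, w2   [~|-rule on 12]
15. ~a, w2   [|-rule on 11 (branches; this branch)]
Accessibility: w0Rw0, w0Rw1, w0Rw2, w1Rw1, w1Rw2, w2Rw2
Branch closes: a and ~a both at w2.
Every branch of the negation's tableau closes; the branch above is one of them.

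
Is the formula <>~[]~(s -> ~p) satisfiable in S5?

1. <>~[]~(s -> ~p), 0
2. ~[]~(s -> ~p), 1   [<>-rule on 1: fresh world 1, 0R1]
3. s -> ~p, 2   [~[]-rule on 2: fresh world 2, 1R2]
4. ~p, 2   [->-rule on 3 (branches; this branch)]
Accessibility: 0R0, 0R1, 0R2, 1R0, 1R1, 1R2, 2R0, 2R1, 2R2

Satisfiable (open branch found)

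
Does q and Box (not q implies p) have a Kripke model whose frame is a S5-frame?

1. q and Box (not q implies p), 0
2. q, 0
3. Box (not q implies p), 0
4. not q implies p, 0
5. p, 0
Accessibility: 0R0

Yes, satisfiable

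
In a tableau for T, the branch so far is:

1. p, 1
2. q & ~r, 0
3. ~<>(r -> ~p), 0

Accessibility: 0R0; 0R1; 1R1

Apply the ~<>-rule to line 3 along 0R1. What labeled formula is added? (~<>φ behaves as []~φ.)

~(r -> ~p), 1

~<>φ behaves as []~φ: propagate the negated body to each accessible world.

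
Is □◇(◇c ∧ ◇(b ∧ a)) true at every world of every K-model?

No, not valid

Tableau for the negation ¬□◇(◇c ∧ ◇(b ∧ a)):
1. ¬□◇(◇c ∧ ◇(b ∧ a)), u
2. ¬◇(◇c ∧ ◇(b ∧ a)), v
Accessibility: uRv
The negation has an open branch (countermodel exists).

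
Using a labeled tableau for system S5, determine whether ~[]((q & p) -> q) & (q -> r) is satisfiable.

1. ~[]((q & p) -> q) & (q -> r), 0
2. ~[]((q & p) -> q), 0   [&-rule on 1]
3. q -> r, 0   [&-rule on 1]
4. r, 0   [->-rule on 3 (branches; this branch)]
5. ~((q & p) -> q), 1   [~[]-rule on 2: fresh world 1, 0R1]
6. q & p, 1   [~->-rule on 5]
7. ~q, 1   [~->-rule on 5]
8. q, 1   [&-rule on 6]
9. p, 1   [&-rule on 6]
Accessibility: 0R0, 0R1, 1R0, 1R1
Branch closes: q and ~q both at 1.
(One branch shown.) All branches close.

No, unsatisfiable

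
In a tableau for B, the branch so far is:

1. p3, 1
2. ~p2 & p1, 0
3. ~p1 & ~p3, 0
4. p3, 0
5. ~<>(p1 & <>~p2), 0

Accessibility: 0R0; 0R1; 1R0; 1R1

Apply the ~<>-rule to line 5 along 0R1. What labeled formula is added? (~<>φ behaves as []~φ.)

~<>φ behaves as []~φ: propagate the negated body to each accessible world.

~(p1 & <>~p2), 1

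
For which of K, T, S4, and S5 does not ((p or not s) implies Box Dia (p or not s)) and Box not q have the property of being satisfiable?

S5-tableau for the formula:
1. not ((p or not s) implies Box Dia (p or not s)) and Box not q, 0
2. not ((p or not s) implies Box Dia (p or not s)), 0
3. Box not q, 0
4. p or not s, 0
5. not Box Dia (p or not s), 0
6. not q, 0
7. not s, 0
8. not Dia (p or not s), 1
9. not q, 1
10. not (p or not s), 0
11. not p, 0
12. s, 0
Accessibility: 0R0, 0R1, 1R0, 1R1
Branch closes: s and not s both at 0.
Every branch closes (one shown): unsatisfiable in S5.
S4-tableau for the formula:
1. not ((p or not s) implies Box Dia (p or not s)) and Box not q, 0
2. not ((p or not s) implies Box Dia (p or not s)), 0
3. Box not q, 0
4. p or not s, 0
5. not Box Dia (p or not s), 0
6. not q, 0
7. not s, 0
8. not Dia (p or not s), 1
9. not q, 1
10. not (p or not s), 1
11. not p, 1
12. s, 1
Accessibility: 0R0, 0R1, 1R1
Complete open branch: satisfiable in S4, hence also in K, T (this S4-model is also a K-model and a T-model).

K, T, S4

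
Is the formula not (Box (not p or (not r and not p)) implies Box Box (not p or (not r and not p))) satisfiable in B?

Satisfiable (open branch found)

1. not (Box (not p or (not r and not p)) implies Box Box (not p or (not r and not p))), 0
2. Box (not p or (not r and not p)), 0
3. not Box Box (not p or (not r and not p)), 0
4. not p or (not r and not p), 0
5. not r and not p, 0
6. not r, 0
7. not p, 0
8. not Box (not p or (not r and not p)), 1
9. not p or (not r and not p), 1
10. not r and not p, 1
11. not r, 1
12. not p, 1
13. not (not p or (not r and not p)), 2
14. p, 2
15. not (not r and not p), 2
Accessibility: 0R0, 0R1, 1R0, 1R1, 1R2, 2R1, 2R2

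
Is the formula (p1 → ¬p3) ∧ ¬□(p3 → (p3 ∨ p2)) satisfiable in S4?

1. (p1 → ¬p3) ∧ ¬□(p3 → (p3 ∨ p2)), w0
2. p1 → ¬p3, w0
3. ¬□(p3 → (p3 ∨ p2)), w0
4. ¬p3, w0
5. ¬(p3 → (p3 ∨ p2)), w1
6. p3, w1
7. ¬(p3 ∨ p2), w1
8. ¬p3, w1
9. ¬p2, w1
Accessibility: w0Rw0, w0Rw1, w1Rw1
Branch closes: p3 and ¬p3 both at w1.
All branches of the tableau close; one closing branch shown above.

No, unsatisfiable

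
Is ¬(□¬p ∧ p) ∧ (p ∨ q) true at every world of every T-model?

Tableau for the negation ¬(¬(□¬p ∧ p) ∧ (p ∨ q)):
1. ¬(¬(□¬p ∧ p) ∧ (p ∨ q)), w0
2. ¬(p ∨ q), w0
3. ¬p, w0
4. ¬q, w0
Accessibility: w0Rw0
The negation has an open branch (countermodel exists).

No, not valid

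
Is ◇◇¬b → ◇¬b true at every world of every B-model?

Tableau for the negation ¬(◇◇¬b → ◇¬b):
1. ¬(◇◇¬b → ◇¬b), 0
2. ◇◇¬b, 0   [¬→-rule on 1]
3. ¬◇¬b, 0   [¬→-rule on 1]
4. b, 0   [¬◇-rule on 3 via 0R0]
5. ◇¬b, 1   [◇-rule on 2: fresh world 1, 0R1]
6. b, 1   [¬◇-rule on 3 via 0R1]
7. ¬b, 2   [◇-rule on 5: fresh world 2, 1R2]
Accessibility: 0R0, 0R1, 1R0, 1R1, 1R2, 2R1, 2R2
The negation has an open branch (countermodel exists).

Invalid (countermodel exists)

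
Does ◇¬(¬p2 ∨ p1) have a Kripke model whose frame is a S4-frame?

Satisfiable (open branch found)

1. ◇¬(¬p2 ∨ p1), w0
2. ¬(¬p2 ∨ p1), w1   [◇-rule on 1: fresh world w1, w0Rw1]
3. p2, w1   [¬∨-rule on 2]
4. ¬p1, w1   [¬∨-rule on 2]
Accessibility: w0Rw0, w0Rw1, w1Rw1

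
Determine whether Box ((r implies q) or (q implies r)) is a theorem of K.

Yes, valid

Tableau for the negation not Box ((r implies q) or (q implies r)):
1. not Box ((r implies q) or (q implies r)), u
2. not ((r implies q) or (q implies r)), v
3. not (r implies q), v
4. not (q implies r), v
5. r, v
6. not q, v
7. q, v
8. not r, v
Accessibility: uRv
Branch closes: q and not q both at v.
Every branch of the negation's tableau closes; the branch above is one of them.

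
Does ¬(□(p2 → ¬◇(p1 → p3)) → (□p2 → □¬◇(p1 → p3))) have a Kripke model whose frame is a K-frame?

No, unsatisfiable

1. ¬(□(p2 → ¬◇(p1 → p3)) → (□p2 → □¬◇(p1 → p3))), u
2. □(p2 → ¬◇(p1 → p3)), u
3. ¬(□p2 → □¬◇(p1 → p3)), u
4. □p2, u
5. ¬□¬◇(p1 → p3), u
6. ◇(p1 → p3), v
7. p2 → ¬◇(p1 → p3), v
8. p2, v
9. ¬◇(p1 → p3), v
10. p1 → p3, w
11. ¬(p1 → p3), w
12. p1, w
13. ¬p3, w
14. p3, w
Accessibility: uRv, vRw
Branch closes: p3 and ¬p3 both at w.
(One branch shown.) All branches close.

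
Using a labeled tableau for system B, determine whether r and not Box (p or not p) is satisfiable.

No, unsatisfiable

1. r and not Box (p or not p), u
2. r, u   [and-rule on 1]
3. not Box (p or not p), u   [and-rule on 1]
4. not (p or not p), v   [neg-Box-rule on 3: fresh world v, uRv]
5. not p, v   [neg-or-rule on 4]
6. p, v   [neg-or-rule on 4]
Accessibility: uRu, uRv, vRu, vRv
Branch closes: p and not p both at v.
(One branch shown.) All branches close.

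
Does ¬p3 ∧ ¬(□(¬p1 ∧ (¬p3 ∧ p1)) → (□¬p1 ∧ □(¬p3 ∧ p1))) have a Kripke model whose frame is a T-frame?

1. ¬p3 ∧ ¬(□(¬p1 ∧ (¬p3 ∧ p1)) → (□¬p1 ∧ □(¬p3 ∧ p1))), w0
2. ¬p3, w0
3. ¬(□(¬p1 ∧ (¬p3 ∧ p1)) → (□¬p1 ∧ □(¬p3 ∧ p1))), w0
4. □(¬p1 ∧ (¬p3 ∧ p1)), w0
5. ¬(□¬p1 ∧ □(¬p3 ∧ p1)), w0
6. ¬p1 ∧ (¬p3 ∧ p1), w0
7. ¬p1, w0
8. ¬p3 ∧ p1, w0
9. p1, w0
Accessibility: w0Rw0
Branch closes: p1 and ¬p1 both at w0.
All branches of the tableau close; one closing branch shown above.

No, unsatisfiable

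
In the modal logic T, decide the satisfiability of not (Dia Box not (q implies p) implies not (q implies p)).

1. not (Dia Box not (q implies p) implies not (q implies p)), 0
2. Dia Box not (q implies p), 0
3. q implies p, 0
4. p, 0
5. Box not (q implies p), 1
6. not (q implies p), 1
7. q, 1
8. not p, 1
Accessibility: 0R0, 0R1, 1R1

Satisfiable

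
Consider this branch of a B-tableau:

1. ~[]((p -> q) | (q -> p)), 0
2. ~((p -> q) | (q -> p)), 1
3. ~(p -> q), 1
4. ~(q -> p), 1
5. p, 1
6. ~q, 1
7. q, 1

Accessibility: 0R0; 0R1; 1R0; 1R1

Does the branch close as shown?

Both q and ~q appear at 1.

Yes, closed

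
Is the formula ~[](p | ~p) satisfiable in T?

1. ~[](p | ~p), u
2. ~(p | ~p), v   [~[]-rule on 1: fresh world v, uRv]
3. ~p, v   [~|-rule on 2]
4. p, v   [~|-rule on 2]
Accessibility: uRu, uRv, vRv
Branch closes: p and ~p both at v.
(One branch shown.) All branches close.

Unsatisfiable (every branch closes)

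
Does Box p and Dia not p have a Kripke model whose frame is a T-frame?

1. Box p and Dia not p, 0
2. Box p, 0
3. Dia not p, 0
4. p, 0
5. not p, 1
6. p, 1
Accessibility: 0R0, 0R1, 1R1
Branch closes: p and not p both at 1.
All branches of the tableau close; one closing branch shown above.

Unsatisfiable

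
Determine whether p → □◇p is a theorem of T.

Tableau for the negation ¬(p → □◇p):
1. ¬(p → □◇p), w0
2. p, w0
3. ¬□◇p, w0
4. ¬◇p, w1
5. ¬p, w1
Accessibility: w0Rw0, w0Rw1, w1Rw1
The negation has an open branch (countermodel exists).

Invalid (countermodel exists)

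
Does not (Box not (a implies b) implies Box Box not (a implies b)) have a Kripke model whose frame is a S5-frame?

No, unsatisfiable

1. not (Box not (a implies b) implies Box Box not (a implies b)), w0
2. Box not (a implies b), w0
3. not Box Box not (a implies b), w0
4. not (a implies b), w0
5. a, w0
6. not b, w0
7. not Box not (a implies b), w1
8. not (a implies b), w1
9. a, w1
10. not b, w1
11. a implies b, w2
12. not (a implies b), w2
13. a, w2
14. not b, w2
15. b, w2
Accessibility: w0Rw0, w0Rw1, w0Rw2, w1Rw0, w1Rw1, w1Rw2, w2Rw0, w2Rw1, w2Rw2
Branch closes: b and not b both at w2.
All branches of the tableau close; one closing branch shown above.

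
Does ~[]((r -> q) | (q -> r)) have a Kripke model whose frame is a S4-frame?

1. ~[]((r -> q) | (q -> r)), w0
2. ~((r -> q) | (q -> r)), w1   [~[]-rule on 1: fresh world w1, w0Rw1]
3. ~(r -> q), w1   [~|-rule on 2]
4. ~(q -> r), w1   [~|-rule on 2]
5. r, w1   [~->-rule on 3]
6. ~q, w1   [~->-rule on 3]
7. q, w1   [~->-rule on 4]
8. ~r, w1   [~->-rule on 4]
Accessibility: w0Rw0, w0Rw1, w1Rw1
Branch closes: q and ~q both at w1.
(One branch shown.) All branches close.

No, unsatisfiable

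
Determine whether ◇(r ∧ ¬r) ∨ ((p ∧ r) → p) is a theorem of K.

Tableau for the negation ¬(◇(r ∧ ¬r) ∨ ((p ∧ r) → p)):
1. ¬(◇(r ∧ ¬r) ∨ ((p ∧ r) → p)), u
2. ¬◇(r ∧ ¬r), u   [¬∨-rule on 1]
3. ¬((p ∧ r) → p), u   [¬∨-rule on 1]
4. p ∧ r, u   [¬→-rule on 3]
5. ¬p, u   [¬→-rule on 3]
6. p, u   [∧-rule on 4]
7. r, u   [∧-rule on 4]
Branch closes: p and ¬p both at u.
Every branch of the negation's tableau closes; the branch above is one of them.

Yes, valid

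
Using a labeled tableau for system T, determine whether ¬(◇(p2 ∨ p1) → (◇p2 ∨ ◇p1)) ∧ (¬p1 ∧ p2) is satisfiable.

Unsatisfiable (every branch closes)

1. ¬(◇(p2 ∨ p1) → (◇p2 ∨ ◇p1)) ∧ (¬p1 ∧ p2), u
2. ¬(◇(p2 ∨ p1) → (◇p2 ∨ ◇p1)), u
3. ¬p1 ∧ p2, u
4. ◇(p2 ∨ p1), u
5. ¬(◇p2 ∨ ◇p1), u
6. ¬p1, u
7. p2, u
8. ¬◇p2, u
9. ¬◇p1, u
10. ¬p2, u
Accessibility: uRu
Branch closes: p2 and ¬p2 both at u.
Every branch closes; the branch above is one of them.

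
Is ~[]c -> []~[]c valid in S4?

Tableau for the negation ~(~[]c -> []~[]c):
1. ~(~[]c -> []~[]c), u
2. ~[]c, u
3. ~[]~[]c, u
4. ~c, v
5. []c, w
6. c, w
Accessibility: uRu, uRv, uRw, vRv, wRw
The negation has an open branch (countermodel exists).

Invalid (countermodel exists)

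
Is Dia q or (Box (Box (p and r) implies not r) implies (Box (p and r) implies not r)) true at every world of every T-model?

Valid

Tableau for the negation not (Dia q or (Box (Box (p and r) implies not r) implies (Box (p and r) implies not r))):
1. not (Dia q or (Box (Box (p and r) implies not r) implies (Box (p and r) implies not r))), w0
2. not Dia q, w0
3. not (Box (Box (p and r) implies not r) implies (Box (p and r) implies not r)), w0
4. Box (Box (p and r) implies not r), w0
5. not (Box (p and r) implies not r), w0
6. Box (p and r), w0
7. r, w0
8. not q, w0
9. Box (p and r) implies not r, w0
10. p and r, w0
11. p, w0
12. not Box (p and r), w0
13. not (p and r), w1
14. not q, w1
15. Box (p and r) implies not r, w1
16. p and r, w1
17. p, w1
18. r, w1
19. not r, w1
Accessibility: w0Rw0, w0Rw1, w1Rw1
Branch closes: r and not r both at w1.
All branches of the negation close; one closing branch shown above.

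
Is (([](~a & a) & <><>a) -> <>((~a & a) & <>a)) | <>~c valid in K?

Valid

Tableau for the negation ~((([](~a & a) & <><>a) -> <>((~a & a) & <>a)) | <>~c):
1. ~((([](~a & a) & <><>a) -> <>((~a & a) & <>a)) | <>~c), u
2. ~(([](~a & a) & <><>a) -> <>((~a & a) & <>a)), u
3. ~<>~c, u
4. [](~a & a) & <><>a, u
5. ~<>((~a & a) & <>a), u
6. [](~a & a), u
7. <><>a, u
8. <>a, v
9. c, v
10. ~((~a & a) & <>a), v
11. ~a & a, v
12. ~a, v
13. a, v
Accessibility: uRv
Branch closes: a and ~a both at v.
Every branch of the negation's tableau closes; the branch above is one of them.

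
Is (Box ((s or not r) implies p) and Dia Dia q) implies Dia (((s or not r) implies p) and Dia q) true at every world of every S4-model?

Valid

Tableau for the negation not ((Box ((s or not r) implies p) and Dia Dia q) implies Dia (((s or not r) implies p) and Dia q)):
1. not ((Box ((s or not r) implies p) and Dia Dia q) implies Dia (((s or not r) implies p) and Dia q)), w0
2. Box ((s or not r) implies p) and Dia Dia q, w0
3. not Dia (((s or not r) implies p) and Dia q), w0
4. Box ((s or not r) implies p), w0
5. Dia Dia q, w0
6. not (((s or not r) implies p) and Dia q), w0
7. (s or not r) implies p, w0
8. not Dia q, w0
9. not q, w0
10. not (s or not r), w0
11. not s, w0
12. r, w0
13. Dia q, w1
14. not (((s or not r) implies p) and Dia q), w1
15. (s or not r) implies p, w1
16. not q, w1
17. not Dia q, w1
18. not (s or not r), w1
19. not s, w1
20. r, w1
21. q, w2
22. not (((s or not r) implies p) and Dia q), w2
23. (s or not r) implies p, w2
24. not q, w2
Accessibility: w0Rw0, w0Rw1, w0Rw2, w1Rw1, w1Rw2, w2Rw2
Branch closes: q and not q both at w2.
All branches of the negation close; one closing branch shown above.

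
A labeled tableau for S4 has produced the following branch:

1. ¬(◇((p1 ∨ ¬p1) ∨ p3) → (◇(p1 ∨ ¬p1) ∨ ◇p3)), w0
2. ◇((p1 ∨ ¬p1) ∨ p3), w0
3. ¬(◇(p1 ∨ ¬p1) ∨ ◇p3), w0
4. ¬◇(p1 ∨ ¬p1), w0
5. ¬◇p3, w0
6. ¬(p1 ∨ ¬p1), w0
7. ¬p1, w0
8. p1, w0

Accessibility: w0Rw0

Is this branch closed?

Both p1 and ¬p1 appear at w0.

Yes, closed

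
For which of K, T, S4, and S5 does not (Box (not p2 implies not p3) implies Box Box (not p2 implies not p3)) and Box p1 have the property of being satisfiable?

K, T

T-tableau for the formula:
1. not (Box (not p2 implies not p3) implies Box Box (not p2 implies not p3)) and Box p1, 0
2. not (Box (not p2 implies not p3) implies Box Box (not p2 implies not p3)), 0
3. Box p1, 0
4. Box (not p2 implies not p3), 0
5. not Box Box (not p2 implies not p3), 0
6. p1, 0
7. not p2 implies not p3, 0
8. not p3, 0
9. not Box (not p2 implies not p3), 1
10. p1, 1
11. not p2 implies not p3, 1
12. not p3, 1
13. not (not p2 implies not p3), 2
14. not p2, 2
15. p3, 2
Accessibility: 0R0, 0R1, 1R1, 1R2, 2R2
Complete open branch: satisfiable in T, hence also in K (this T-model is also a K-model).
S4-tableau for the formula:
1. not (Box (not p2 implies not p3) implies Box Box (not p2 implies not p3)) and Box p1, 0
2. not (Box (not p2 implies not p3) implies Box Box (not p2 implies not p3)), 0
3. Box p1, 0
4. Box (not p2 implies not p3), 0
5. not Box Box (not p2 implies not p3), 0
6. p1, 0
7. not p2 implies not p3, 0
8. not p3, 0
9. not Box (not p2 implies not p3), 1
10. p1, 1
11. not p2 implies not p3, 1
12. not p3, 1
13. not (not p2 implies not p3), 2
14. not p2, 2
15. p3, 2
16. p1, 2
17. not p2 implies not p3, 2
18. not p3, 2
Accessibility: 0R0, 0R1, 0R2, 1R1, 1R2, 2R2
Branch closes: p3 and not p3 both at 2.
Every branch closes (one shown): unsatisfiable in S4, hence also in S5 (every S5-frame is an S4-frame).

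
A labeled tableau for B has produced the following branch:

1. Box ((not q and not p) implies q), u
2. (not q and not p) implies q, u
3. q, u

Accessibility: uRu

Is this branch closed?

Open

There is no literal clash: for every atom and world, at most one sign appears.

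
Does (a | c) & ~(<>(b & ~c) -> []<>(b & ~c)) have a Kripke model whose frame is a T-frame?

Satisfiable (open branch found)

1. (a | c) & ~(<>(b & ~c) -> []<>(b & ~c)), u
2. a | c, u   [&-rule on 1]
3. ~(<>(b & ~c) -> []<>(b & ~c)), u   [&-rule on 1]
4. <>(b & ~c), u   [~->-rule on 3]
5. ~[]<>(b & ~c), u   [~->-rule on 3]
6. c, u   [|-rule on 2 (branches; this branch)]
7. b & ~c, v   [<>-rule on 4: fresh world v, uRv]
8. b, v   [&-rule on 7]
9. ~c, v   [&-rule on 7]
10. ~<>(b & ~c), w   [~[]-rule on 5: fresh world w, uRw]
11. ~(b & ~c), w   [~<>-rule on 10 via wRw]
12. c, w   [~&-rule on 11 (branches; this branch)]
Accessibility: uRu, uRv, uRw, vRv, wRw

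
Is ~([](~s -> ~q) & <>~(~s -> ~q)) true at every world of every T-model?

Valid

Tableau for the negation [](~s -> ~q) & <>~(~s -> ~q):
1. [](~s -> ~q) & <>~(~s -> ~q), w0
2. [](~s -> ~q), w0
3. <>~(~s -> ~q), w0
4. ~s -> ~q, w0
5. ~q, w0
6. ~(~s -> ~q), w1
7. ~s, w1
8. q, w1
9. ~s -> ~q, w1
10. ~q, w1
Accessibility: w0Rw0, w0Rw1, w1Rw1
Branch closes: q and ~q both at w1.
Every branch of the negation's tableau closes; the branch above is one of them.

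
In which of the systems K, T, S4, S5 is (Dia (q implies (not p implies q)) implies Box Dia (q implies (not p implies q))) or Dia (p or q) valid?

T, S4, S5

T-tableau for the negation not ((Dia (q implies (not p implies q)) implies Box Dia (q implies (not p implies q))) or Dia (p or q)):
1. not ((Dia (q implies (not p implies q)) implies Box Dia (q implies (not p implies q))) or Dia (p or q)), w0
2. not (Dia (q implies (not p implies q)) implies Box Dia (q implies (not p implies q))), w0
3. not Dia (p or q), w0
4. Dia (q implies (not p implies q)), w0
5. not Box Dia (q implies (not p implies q)), w0
6. not (p or q), w0
7. not p, w0
8. not q, w0
9. q implies (not p implies q), w1
10. not (p or q), w1
11. not p, w1
12. not q, w1
13. not Dia (q implies (not p implies q)), w2
14. not (p or q), w2
15. not p, w2
16. not q, w2
17. not (q implies (not p implies q)), w2
18. q, w2
19. not (not p implies q), w2
Accessibility: w0Rw0, w0Rw1, w0Rw2, w1Rw1, w2Rw2
Branch closes: q and not q both at w2.
Every branch closes (one shown): valid in T, hence also in S4, S5 (every theorem of T is a theorem of S4 and S5).
K-tableau for the negation not ((Dia (q implies (not p implies q)) implies Box Dia (q implies (not p implies q))) or Dia (p or q)):
1. not ((Dia (q implies (not p implies q)) implies Box Dia (q implies (not p implies q))) or Dia (p or q)), w0
2. not (Dia (q implies (not p implies q)) implies Box Dia (q implies (not p implies q))), w0
3. not Dia (p or q), w0
4. Dia (q implies (not p implies q)), w0
5. not Box Dia (q implies (not p implies q)), w0
6. q implies (not p implies q), w1
7. not (p or q), w1
8. not p, w1
9. not q, w1
10. not Dia (q implies (not p implies q)), w2
11. not (p or q), w2
12. not p, w2
13. not q, w2
Accessibility: w0Rw1, w0Rw2
Complete open branch: countermodel on a K-frame, so not valid in K.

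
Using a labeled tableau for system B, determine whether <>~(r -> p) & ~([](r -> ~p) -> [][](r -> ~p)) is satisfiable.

1. <>~(r -> p) & ~([](r -> ~p) -> [][](r -> ~p)), w0
2. <>~(r -> p), w0   [&-rule on 1]
3. ~([](r -> ~p) -> [][](r -> ~p)), w0   [&-rule on 1]
4. [](r -> ~p), w0   [~->-rule on 3]
5. ~[][](r -> ~p), w0   [~->-rule on 3]
6. r -> ~p, w0   [[]-rule on 4 via w0Rw0]
7. ~p, w0   [->-rule on 6 (branches; this branch)]
8. ~(r -> p), w1   [<>-rule on 2: fresh world w1, w0Rw1]
9. r, w1   [~->-rule on 8]
10. ~p, w1   [~->-rule on 8]
11. r -> ~p, w1   [[]-rule on 4 via w0Rw1]
12. ~[](r -> ~p), w2   [~[]-rule on 5: fresh world w2, w0Rw2]
13. r -> ~p, w2   [[]-rule on 4 via w0Rw2]
14. ~p, w2   [->-rule on 13 (branches; this branch)]
15. ~(r -> ~p), w3   [~[]-rule on 12: fresh world w3, w2Rw3]
16. r, w3   [~->-rule on 15]
17. p, w3   [~->-rule on 15]
Accessibility: w0Rw0, w0Rw1, w0Rw2, w1Rw0, w1Rw1, w2Rw0, w2Rw2, w2Rw3, w3Rw2, w3Rw3

Yes, satisfiable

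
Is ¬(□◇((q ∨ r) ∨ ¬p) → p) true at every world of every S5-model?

Not valid

Tableau for the negation □◇((q ∨ r) ∨ ¬p) → p:
1. □◇((q ∨ r) ∨ ¬p) → p, w0
2. p, w0   [→-rule on 1 (branches; this branch)]
Accessibility: w0Rw0
The negation has an open branch (countermodel exists).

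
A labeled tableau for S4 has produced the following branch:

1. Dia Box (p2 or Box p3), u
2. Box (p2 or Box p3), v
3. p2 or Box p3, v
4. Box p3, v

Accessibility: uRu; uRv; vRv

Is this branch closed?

Open

There is no literal clash: for every atom and world, at most one sign appears.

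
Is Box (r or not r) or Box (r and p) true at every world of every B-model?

Tableau for the negation not (Box (r or not r) or Box (r and p)):
1. not (Box (r or not r) or Box (r and p)), w0
2. not Box (r or not r), w0
3. not Box (r and p), w0
4. not (r or not r), w1
5. not r, w1
6. r, w1
Accessibility: w0Rw0, w0Rw1, w1Rw0, w1Rw1
Branch closes: r and not r both at w1.
All branches of the negation close; one closing branch shown above.

Valid in B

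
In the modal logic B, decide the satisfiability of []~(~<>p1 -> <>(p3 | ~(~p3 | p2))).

1. []~(~<>p1 -> <>(p3 | ~(~p3 | p2))), 0
2. ~(~<>p1 -> <>(p3 | ~(~p3 | p2))), 0   [[]-rule on 1 via 0R0]
3. ~<>p1, 0   [~->-rule on 2]
4. ~<>(p3 | ~(~p3 | p2)), 0   [~->-rule on 2]
5. ~p1, 0   [~<>-rule on 3 via 0R0]
6. ~(p3 | ~(~p3 | p2)), 0   [~<>-rule on 4 via 0R0]
7. ~p3, 0   [~|-rule on 6]
8. ~p3 | p2, 0   [~|-rule on 6]
9. p2, 0   [|-rule on 8 (branches; this branch)]
Accessibility: 0R0

Yes, satisfiable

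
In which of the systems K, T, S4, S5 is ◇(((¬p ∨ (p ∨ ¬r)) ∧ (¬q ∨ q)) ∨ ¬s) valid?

T, S4, S5

T-tableau for the negation ¬◇(((¬p ∨ (p ∨ ¬r)) ∧ (¬q ∨ q)) ∨ ¬s):
1. ¬◇(((¬p ∨ (p ∨ ¬r)) ∧ (¬q ∨ q)) ∨ ¬s), u
2. ¬(((¬p ∨ (p ∨ ¬r)) ∧ (¬q ∨ q)) ∨ ¬s), u   [¬◇-rule on 1 via uRu]
3. ¬((¬p ∨ (p ∨ ¬r)) ∧ (¬q ∨ q)), u   [¬∨-rule on 2]
4. s, u   [¬∨-rule on 2]
5. ¬(¬p ∨ (p ∨ ¬r)), u   [¬∧-rule on 3 (branches; this branch)]
6. p, u   [¬∨-rule on 5]
7. ¬(p ∨ ¬r), u   [¬∨-rule on 5]
8. ¬p, u   [¬∨-rule on 7]
9. r, u   [¬∨-rule on 7]
Accessibility: uRu
Branch closes: p and ¬p both at u.
Every branch closes (one shown): valid in T, hence also in S4, S5 (every theorem of T is a theorem of S4 and S5).
K-tableau for the negation ¬◇(((¬p ∨ (p ∨ ¬r)) ∧ (¬q ∨ q)) ∨ ¬s):
1. ¬◇(((¬p ∨ (p ∨ ¬r)) ∧ (¬q ∨ q)) ∨ ¬s), u
Complete open branch: countermodel on a K-frame, so not valid in K.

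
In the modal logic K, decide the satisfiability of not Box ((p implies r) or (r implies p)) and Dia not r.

No, unsatisfiable

1. not Box ((p implies r) or (r implies p)) and Dia not r, w0
2. not Box ((p implies r) or (r implies p)), w0
3. Dia not r, w0
4. not ((p implies r) or (r implies p)), w1
5. not (p implies r), w1
6. not (r implies p), w1
7. p, w1
8. not r, w1
9. r, w1
10. not p, w1
Accessibility: w0Rw1
Branch closes: r and not r both at w1.
All branches of the tableau close; one closing branch shown above.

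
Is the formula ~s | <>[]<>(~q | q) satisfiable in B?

1. ~s | <>[]<>(~q | q), 0
2. <>[]<>(~q | q), 0
3. []<>(~q | q), 1
4. <>(~q | q), 0
5. <>(~q | q), 1
6. ~q | q, 2
7. q, 2
8. ~q | q, 3
9. <>(~q | q), 3
10. q, 3
11. ~q | q, 4
12. q, 4
Accessibility: 0R0, 0R1, 0R2, 1R0, 1R1, 1R3, 2R0, 2R2, 3R1, 3R3, 3R4, 4R3, 4R4

Satisfiable (open branch found)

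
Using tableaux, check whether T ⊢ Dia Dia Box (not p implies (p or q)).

Invalid (countermodel exists)

Tableau for the negation not Dia Dia Box (not p implies (p or q)):
1. not Dia Dia Box (not p implies (p or q)), u
2. not Dia Box (not p implies (p or q)), u   [neg-Dia-rule on 1 via uRu]
3. not Box (not p implies (p or q)), u   [neg-Dia-rule on 2 via uRu]
4. not (not p implies (p or q)), v   [neg-Box-rule on 3: fresh world v, uRv]
5. not p, v   [neg-implies-rule on 4]
6. not (p or q), v   [neg-implies-rule on 4]
7. not q, v   [neg-or-rule on 6]
8. not Dia Box (not p implies (p or q)), v   [neg-Dia-rule on 1 via uRv]
9. not Box (not p implies (p or q)), v   [neg-Dia-rule on 2 via uRv]
10. not (not p implies (p or q)), w   [neg-Box-rule on 9: fresh world w, vRw]
11. not p, w   [neg-implies-rule on 10]
12. not (p or q), w   [neg-implies-rule on 10]
13. not q, w   [neg-or-rule on 12]
14. not Box (not p implies (p or q)), w   [neg-Dia-rule on 8 via vRw]
15. not (not p implies (p or q)), x   [neg-Box-rule on 14: fresh world x, wRx]
16. not p, x   [neg-implies-rule on 15]
17. not (p or q), x   [neg-implies-rule on 15]
18. not q, x   [neg-or-rule on 17]
Accessibility: uRu, uRv, vRv, vRw, wRw, wRx, xRx
The negation has an open branch (countermodel exists).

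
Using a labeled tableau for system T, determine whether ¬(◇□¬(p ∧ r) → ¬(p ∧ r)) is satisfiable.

Satisfiable (open branch found)

1. ¬(◇□¬(p ∧ r) → ¬(p ∧ r)), u
2. ◇□¬(p ∧ r), u
3. p ∧ r, u
4. p, u
5. r, u
6. □¬(p ∧ r), v
7. ¬(p ∧ r), v
8. ¬r, v
Accessibility: uRu, uRv, vRv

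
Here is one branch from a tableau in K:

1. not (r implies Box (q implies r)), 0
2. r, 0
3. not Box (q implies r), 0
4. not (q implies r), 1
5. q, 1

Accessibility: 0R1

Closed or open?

No atom appears with both signs at the same world.

Not closed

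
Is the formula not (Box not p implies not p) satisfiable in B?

1. not (Box not p implies not p), u
2. Box not p, u
3. p, u
4. not p, u
Accessibility: uRu
Branch closes: p and not p both at u.
(One branch shown.) All branches close.

Unsatisfiable (every branch closes)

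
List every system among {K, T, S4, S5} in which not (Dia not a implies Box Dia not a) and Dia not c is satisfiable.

K, T, S4

S5-tableau for the formula:
1. not (Dia not a implies Box Dia not a) and Dia not c, u
2. not (Dia not a implies Box Dia not a), u
3. Dia not c, u
4. Dia not a, u
5. not Box Dia not a, u
6. not c, v
7. not a, w
8. not Dia not a, x
9. a, u
10. a, v
11. a, w
Accessibility: uRu, uRv, uRw, uRx, vRu, vRv, vRw, vRx, wRu, wRv, wRw, wRx, xRu, xRv, xRw, xRx
Branch closes: a and not a both at w.
Every branch closes (one shown): unsatisfiable in S5.
S4-tableau for the formula:
1. not (Dia not a implies Box Dia not a) and Dia not c, u
2. not (Dia not a implies Box Dia not a), u
3. Dia not c, u
4. Dia not a, u
5. not Box Dia not a, u
6. not c, v
7. not a, w
8. not Dia not a, x
9. a, x
Accessibility: uRu, uRv, uRw, uRx, vRv, wRw, xRx
Complete open branch: satisfiable in S4, hence also in K, T (this S4-model is also a K-model and a T-model).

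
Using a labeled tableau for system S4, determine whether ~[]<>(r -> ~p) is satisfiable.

1. ~[]<>(r -> ~p), 0
2. ~<>(r -> ~p), 1
3. ~(r -> ~p), 1
4. r, 1
5. p, 1
Accessibility: 0R0, 0R1, 1R1

Satisfiable (open branch found)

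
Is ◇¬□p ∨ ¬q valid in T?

No, not valid

Tableau for the negation ¬(◇¬□p ∨ ¬q):
1. ¬(◇¬□p ∨ ¬q), 0
2. ¬◇¬□p, 0
3. q, 0
4. □p, 0
5. p, 0
Accessibility: 0R0
The negation has an open branch (countermodel exists).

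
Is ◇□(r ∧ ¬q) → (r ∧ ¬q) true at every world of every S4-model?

No, not valid

Tableau for the negation ¬(◇□(r ∧ ¬q) → (r ∧ ¬q)):
1. ¬(◇□(r ∧ ¬q) → (r ∧ ¬q)), 0
2. ◇□(r ∧ ¬q), 0
3. ¬(r ∧ ¬q), 0
4. q, 0
5. □(r ∧ ¬q), 1
6. r ∧ ¬q, 1
7. r, 1
8. ¬q, 1
Accessibility: 0R0, 0R1, 1R1
The negation has an open branch (countermodel exists).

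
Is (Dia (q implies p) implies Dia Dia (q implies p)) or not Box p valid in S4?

Valid

Tableau for the negation not ((Dia (q implies p) implies Dia Dia (q implies p)) or not Box p):
1. not ((Dia (q implies p) implies Dia Dia (q implies p)) or not Box p), 0
2. not (Dia (q implies p) implies Dia Dia (q implies p)), 0
3. Box p, 0
4. Dia (q implies p), 0
5. not Dia Dia (q implies p), 0
6. p, 0
7. not Dia (q implies p), 0
8. not (q implies p), 0
9. q, 0
10. not p, 0
Accessibility: 0R0
Branch closes: p and not p both at 0.
Every branch of the negation's tableau closes; the branch above is one of them.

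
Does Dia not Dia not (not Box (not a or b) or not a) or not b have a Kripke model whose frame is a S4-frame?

Satisfiable

1. Dia not Dia not (not Box (not a or b) or not a) or not b, 0
2. not b, 0
Accessibility: 0R0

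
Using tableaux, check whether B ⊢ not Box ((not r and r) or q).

Tableau for the negation Box ((not r and r) or q):
1. Box ((not r and r) or q), w0
2. (not r and r) or q, w0   [Box-rule on 1 via w0Rw0]
3. q, w0   [or-rule on 2 (branches; this branch)]
Accessibility: w0Rw0
The negation has an open branch (countermodel exists).

Invalid (countermodel exists)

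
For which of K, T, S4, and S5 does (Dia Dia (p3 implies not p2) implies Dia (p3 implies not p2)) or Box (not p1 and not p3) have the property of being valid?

S4-tableau for the negation not ((Dia Dia (p3 implies not p2) implies Dia (p3 implies not p2)) or Box (not p1 and not p3)):
1. not ((Dia Dia (p3 implies not p2) implies Dia (p3 implies not p2)) or Box (not p1 and not p3)), u
2. not (Dia Dia (p3 implies not p2) implies Dia (p3 implies not p2)), u   [neg-or-rule on 1]
3. not Box (not p1 and not p3), u   [neg-or-rule on 1]
4. Dia Dia (p3 implies not p2), u   [neg-implies-rule on 2]
5. not Dia (p3 implies not p2), u   [neg-implies-rule on 2]
6. not (p3 implies not p2), u   [neg-Dia-rule on 5 via uRu]
7. p3, u   [neg-implies-rule on 6]
8. p2, u   [neg-implies-rule on 6]
9. not (not p1 and not p3), v   [neg-Box-rule on 3: fresh world v, uRv]
10. not (p3 implies not p2), v   [neg-Dia-rule on 5 via uRv]
11. p3, v   [neg-implies-rule on 10]
12. p2, v   [neg-implies-rule on 10]
13. Dia (p3 implies not p2), w   [Dia-rule on 4: fresh world w, uRw]
14. not (p3 implies not p2), w   [neg-Dia-rule on 5 via uRw]
15. p3, w   [neg-implies-rule on 14]
16. p2, w   [neg-implies-rule on 14]
17. p3 implies not p2, x   [Dia-rule on 13: fresh world x, wRx]
18. not (p3 implies not p2), x   [neg-Dia-rule on 5 via uRx]
19. p3, x   [neg-implies-rule on 18]
20. p2, x   [neg-implies-rule on 18]
21. not p2, x   [implies-rule on 17 (branches; this branch)]
Accessibility: uRu, uRv, uRw, uRx, vRv, wRw, wRx, xRx
Branch closes: p2 and not p2 both at x.
Every branch closes (one shown): valid in S4, hence also in S5 (every theorem of S4 is a theorem of S5).
T-tableau for the negation not ((Dia Dia (p3 implies not p2) implies Dia (p3 implies not p2)) or Box (not p1 and not p3)):
1. not ((Dia Dia (p3 implies not p2) implies Dia (p3 implies not p2)) or Box (not p1 and not p3)), u
2. not (Dia Dia (p3 implies not p2) implies Dia (p3 implies not p2)), u   [neg-or-rule on 1]
3. not Box (not p1 and not p3), u   [neg-or-rule on 1]
4. Dia Dia (p3 implies not p2), u   [neg-implies-rule on 2]
5. not Dia (p3 implies not p2), u   [neg-implies-rule on 2]
6. not (p3 implies not p2), u   [neg-Dia-rule on 5 via uRu]
7. p3, u   [neg-implies-rule on 6]
8. p2, u   [neg-implies-rule on 6]
9. not (not p1 and not p3), v   [neg-Box-rule on 3: fresh world v, uRv]
10. not (p3 implies not p2), v   [neg-Dia-rule on 5 via uRv]
11. p3, v   [neg-implies-rule on 10]
12. p2, v   [neg-implies-rule on 10]
13. Dia (p3 implies not p2), w   [Dia-rule on 4: fresh world w, uRw]
14. not (p3 implies not p2), w   [neg-Dia-rule on 5 via uRw]
15. p3, w   [neg-implies-rule on 14]
16. p2, w   [neg-implies-rule on 14]
17. p3 implies not p2, x   [Dia-rule on 13: fresh world x, wRx]
18. not p2, x   [implies-rule on 17 (branches; this branch)]
Accessibility: uRu, uRv, uRw, vRv, wRw, wRx, xRx
Complete open branch: countermodel on a T-frame, so not valid in T, nor in K (the same frame is also a K-frame).

S4, S5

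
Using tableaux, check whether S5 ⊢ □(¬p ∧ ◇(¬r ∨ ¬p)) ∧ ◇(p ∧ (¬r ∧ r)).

Tableau for the negation ¬(□(¬p ∧ ◇(¬r ∨ ¬p)) ∧ ◇(p ∧ (¬r ∧ r))):
1. ¬(□(¬p ∧ ◇(¬r ∨ ¬p)) ∧ ◇(p ∧ (¬r ∧ r))), u
2. ¬◇(p ∧ (¬r ∧ r)), u
3. ¬(p ∧ (¬r ∧ r)), u
4. ¬(¬r ∧ r), u
5. ¬r, u
Accessibility: uRu
The negation has an open branch (countermodel exists).

No, not valid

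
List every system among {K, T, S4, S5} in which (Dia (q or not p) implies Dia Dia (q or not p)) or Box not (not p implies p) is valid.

K-tableau for the negation not ((Dia (q or not p) implies Dia Dia (q or not p)) or Box not (not p implies p)):
1. not ((Dia (q or not p) implies Dia Dia (q or not p)) or Box not (not p implies p)), 0
2. not (Dia (q or not p) implies Dia Dia (q or not p)), 0
3. not Box not (not p implies p), 0
4. Dia (q or not p), 0
5. not Dia Dia (q or not p), 0
6. not p implies p, 1
7. not Dia (q or not p), 1
8. p, 1
9. q or not p, 2
10. not Dia (q or not p), 2
11. not p, 2
Accessibility: 0R1, 0R2
Complete open branch: countermodel on a K-frame, so not valid in K.
T-tableau for the negation not ((Dia (q or not p) implies Dia Dia (q or not p)) or Box not (not p implies p)):
1. not ((Dia (q or not p) implies Dia Dia (q or not p)) or Box not (not p implies p)), 0
2. not (Dia (q or not p) implies Dia Dia (q or not p)), 0
3. not Box not (not p implies p), 0
4. Dia (q or not p), 0
5. not Dia Dia (q or not p), 0
6. not Dia (q or not p), 0
7. not (q or not p), 0
8. not q, 0
9. p, 0
10. not p implies p, 1
11. not Dia (q or not p), 1
12. not (q or not p), 1
13. not q, 1
14. p, 1
15. q or not p, 2
16. not Dia (q or not p), 2
17. not (q or not p), 2
18. not q, 2
19. p, 2
20. not p, 2
Accessibility: 0R0, 0R1, 0R2, 1R1, 2R2
Branch closes: p and not p both at 2.
Every branch closes (one shown): valid in T, hence also in S4, S5 (every theorem of T is a theorem of S4 and S5).

T, S4, S5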